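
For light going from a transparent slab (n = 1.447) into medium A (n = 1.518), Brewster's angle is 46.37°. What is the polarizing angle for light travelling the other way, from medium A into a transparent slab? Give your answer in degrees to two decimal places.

Reversing the direction swaps n₁ and n₂, so tan θ_B' = 1/tan θ_B and θ_B' = 90° − θ_B.
Hence θ_B' = 90° − 46.37° = 43.63°.

θ_B' ≈ 43.63°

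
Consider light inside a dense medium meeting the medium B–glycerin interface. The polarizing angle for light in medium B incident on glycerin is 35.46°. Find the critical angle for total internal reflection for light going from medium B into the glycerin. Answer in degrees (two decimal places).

tan θ_B = n₂/n₁ = tan 35.46° = 0.7122.
Total internal reflection: sin θ_c = n₂/n₁ = 0.7122.
θ_c = arcsin(0.7122) = 45.42°.

θ_c ≈ 45.42°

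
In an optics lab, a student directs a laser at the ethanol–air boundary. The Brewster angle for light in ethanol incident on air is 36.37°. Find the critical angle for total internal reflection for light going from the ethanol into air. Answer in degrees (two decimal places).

tan θ_B = n₂/n₁ = tan 36.37° = 0.7365.
Total internal reflection: sin θ_c = n₂/n₁ = 0.7365.
θ_c = arcsin(0.7365) = 47.43°.

θ_c ≈ 47.43°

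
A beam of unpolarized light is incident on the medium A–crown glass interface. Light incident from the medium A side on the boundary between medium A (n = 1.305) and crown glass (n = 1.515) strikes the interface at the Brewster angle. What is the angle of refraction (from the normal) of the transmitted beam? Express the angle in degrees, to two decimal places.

tan θ_B = n₂/n₁ = 1.515/1.305 = 1.1609, so θ_B = 49.26°.
The refracted ray is perpendicular to the reflected ray, so θ_t = 90° − θ_B = 40.74°.

θ_t ≈ 40.74°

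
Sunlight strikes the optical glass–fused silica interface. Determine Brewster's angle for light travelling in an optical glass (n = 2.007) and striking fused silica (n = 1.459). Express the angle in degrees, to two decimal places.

At Brewster's angle the reflected and refracted rays are perpendicular, which with Snell's law gives tan θ_B = n₂/n₁.
Brewster's condition: tan θ_B = n₂/n₁ = 1.459/2.007 = 0.7270.
θ_B = arctan(0.7270) = 36.02°.

θ_B ≈ 36.02°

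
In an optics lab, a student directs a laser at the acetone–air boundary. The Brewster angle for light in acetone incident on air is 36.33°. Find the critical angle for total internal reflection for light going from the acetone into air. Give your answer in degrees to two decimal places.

n₂/n₁ = tan 36.33° = 0.7354; the critical angle satisfies sin θ_c = n₂/n₁.
θ_c = arcsin(0.7354) = 47.34°.

θ_c ≈ 47.34°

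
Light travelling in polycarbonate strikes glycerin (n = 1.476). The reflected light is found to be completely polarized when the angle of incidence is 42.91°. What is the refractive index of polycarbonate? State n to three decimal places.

n ≈ 1.588

At the polarizing angle, tan θ_B = n₂/n₁ with n₁ on the incident side (polycarbonate) and n₂ on the transmitted side (glycerin).
n₁ = n₂ / tan θ_B = 1.476 / tan 42.91° = 1.588.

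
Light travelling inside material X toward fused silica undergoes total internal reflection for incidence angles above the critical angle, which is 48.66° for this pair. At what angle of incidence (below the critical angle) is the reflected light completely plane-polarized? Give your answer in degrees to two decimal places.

θ_B ≈ 36.90°

sin θ_c = n₂/n₁, so n₂/n₁ = sin 48.66° = 0.7508.
Brewster: tan θ_B = n₂/n₁ = 0.7508.
θ_B = arctan(0.7508) = 36.90°.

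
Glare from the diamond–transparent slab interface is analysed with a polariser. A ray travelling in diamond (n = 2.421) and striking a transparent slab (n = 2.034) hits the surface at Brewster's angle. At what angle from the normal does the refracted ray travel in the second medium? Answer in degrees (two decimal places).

θ_t ≈ 49.96°

First find Brewster's angle: tan θ_B = 2.034/2.421 = 0.8401, giving θ_B = 40.04°.
Since θ_B + θ_t = 90° at Brewster incidence, θ_t = 90° − 40.04° = 49.96°.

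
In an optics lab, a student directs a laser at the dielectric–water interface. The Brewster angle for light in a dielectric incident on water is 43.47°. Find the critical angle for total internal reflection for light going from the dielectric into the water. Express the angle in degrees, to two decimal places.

θ_c ≈ 71.44°

tan θ_B = n₂/n₁ = tan 43.47° = 0.9480.
Total internal reflection: sin θ_c = n₂/n₁ = 0.9480.
θ_c = arcsin(0.9480) = 71.44°.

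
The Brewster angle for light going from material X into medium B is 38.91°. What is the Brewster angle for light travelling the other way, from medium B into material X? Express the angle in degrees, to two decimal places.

The two Brewster angles are complementary: θ_B' = 90° − θ_B = 90° − 38.91° = 51.09°.

θ_B' ≈ 51.09°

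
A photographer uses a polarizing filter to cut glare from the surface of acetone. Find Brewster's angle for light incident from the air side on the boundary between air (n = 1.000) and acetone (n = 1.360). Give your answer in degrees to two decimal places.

θ_B ≈ 53.67°

The reflected p-component vanishes when tan θ_B = n₂/n₁.
Here n₂/n₁ = 1.360/1.000 = 1.3600, and Brewster's law gives tan θ_B = n₂/n₁.
So θ_B = arctan 1.3600 = 53.67°.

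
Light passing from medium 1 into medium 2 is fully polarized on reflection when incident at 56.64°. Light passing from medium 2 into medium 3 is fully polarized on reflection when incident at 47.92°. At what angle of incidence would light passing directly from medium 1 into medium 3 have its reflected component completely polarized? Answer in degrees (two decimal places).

n₂/n₁ = tan 56.64° = 1.5189 and n₃/n₂ = tan 47.92° = 1.1075.
So n₃/n₁ = (n₂/n₁)(n₃/n₂) = 1.5189 × 1.1075 = 1.6822.
θ_B(1→3) = arctan(1.6822) = 59.27°.

θ_B ≈ 59.27°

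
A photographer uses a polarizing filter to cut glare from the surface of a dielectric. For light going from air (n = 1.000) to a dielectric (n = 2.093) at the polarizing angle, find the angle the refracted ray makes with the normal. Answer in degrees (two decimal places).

First find Brewster's angle: tan θ_B = 2.093/1.000 = 2.0930, giving θ_B = 64.46°.
At Brewster's angle the reflected and refracted rays are perpendicular, so θ_t = 90° − θ_B = 90° − 64.46° = 25.54°.

θ_t ≈ 25.54°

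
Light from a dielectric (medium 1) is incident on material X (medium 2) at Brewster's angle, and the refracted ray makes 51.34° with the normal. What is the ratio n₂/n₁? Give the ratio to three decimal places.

θ_B + θ_t = 90°, so θ_B = 90° − 51.34° = 38.66°.
Then n₂/n₁ = tan θ_B = tan 38.66° = 0.800.

n₂/n₁ ≈ 0.800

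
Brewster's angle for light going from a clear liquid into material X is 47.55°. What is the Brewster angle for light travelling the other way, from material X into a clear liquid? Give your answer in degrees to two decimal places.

Reversing the direction swaps n₁ and n₂, so tan θ_B' = 1/tan θ_B and θ_B' = 90° − θ_B.
Hence θ_B' = 90° − 47.55° = 42.45°.

θ_B' ≈ 42.45°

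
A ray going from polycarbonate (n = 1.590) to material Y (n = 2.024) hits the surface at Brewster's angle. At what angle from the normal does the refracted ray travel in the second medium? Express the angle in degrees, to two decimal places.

θ_B = arctan(n₂/n₁) = arctan(2.024/1.590) = 51.85°.
Since θ_B + θ_t = 90° at Brewster incidence, θ_t = 90° − 51.85° = 38.15°.

θ_t ≈ 38.15°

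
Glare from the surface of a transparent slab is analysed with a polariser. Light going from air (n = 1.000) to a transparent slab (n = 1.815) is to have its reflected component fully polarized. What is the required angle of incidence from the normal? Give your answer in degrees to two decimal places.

θ_B ≈ 61.15°

The reflected p-component vanishes when tan θ_B = n₂/n₁.
Here n₂/n₁ = 1.815/1.000 = 1.8150, and Brewster's law gives tan θ_B = n₂/n₁.
θ_B = arctan(1.8150) = 61.15°.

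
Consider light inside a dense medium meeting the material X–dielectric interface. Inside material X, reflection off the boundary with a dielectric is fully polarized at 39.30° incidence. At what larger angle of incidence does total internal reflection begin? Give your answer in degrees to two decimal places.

θ_c ≈ 54.93°

n₂/n₁ = tan 39.30° = 0.8185; the critical angle satisfies sin θ_c = n₂/n₁.
θ_c = arcsin(0.8185) = 54.93°.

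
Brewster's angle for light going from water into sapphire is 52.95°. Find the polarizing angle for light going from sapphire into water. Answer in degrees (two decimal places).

tan θ_B' = n₁/n₂ = 1/tan θ_B, so θ_B' = 90° − θ_B.
θ_B' = 90° − 52.95° = 37.05°.

θ_B' ≈ 37.05°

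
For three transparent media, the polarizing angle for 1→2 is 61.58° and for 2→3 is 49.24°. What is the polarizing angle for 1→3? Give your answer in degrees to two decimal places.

Each Brewster angle gives a ratio: n₂/n₁ = tan 61.58° = 1.8479, n₃/n₂ = tan 49.24° = 1.1601.
n₃/n₁ = 2.1439. Then tan θ_B(1→3) = n₃/n₁, so θ_B(1→3) = arctan(2.1439) = 64.99°.

θ_B ≈ 64.99°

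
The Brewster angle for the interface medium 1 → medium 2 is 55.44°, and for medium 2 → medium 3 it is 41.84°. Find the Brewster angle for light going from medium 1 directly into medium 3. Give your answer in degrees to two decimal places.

θ_B ≈ 52.43°

Each Brewster angle gives a ratio: n₂/n₁ = tan 55.44° = 1.4517, n₃/n₂ = tan 41.84° = 0.8954.
Multiplying, n₃/n₁ = 1.4517 × 0.8954 = 1.2998, and θ_B(1→3) = arctan 1.2998 = 52.43°.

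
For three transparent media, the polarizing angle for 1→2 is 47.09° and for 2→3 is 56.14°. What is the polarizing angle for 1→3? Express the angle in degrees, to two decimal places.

tan θ_B(1→2) = n₂/n₁ = tan 47.09° = 1.0758.
tan θ_B(2→3) = n₃/n₂ = tan 56.14° = 1.4904.
n₃/n₁ = 1.6033. Then tan θ_B(1→3) = n₃/n₁, so θ_B(1→3) = arctan(1.6033) = 58.05°.

θ_B ≈ 58.05°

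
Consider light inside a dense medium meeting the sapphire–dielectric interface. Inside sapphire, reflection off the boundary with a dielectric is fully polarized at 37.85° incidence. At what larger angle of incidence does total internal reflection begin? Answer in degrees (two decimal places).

θ_c ≈ 50.99°

From Brewster, n₂/n₁ = tan θ_B = tan 37.85° = 0.7771.
Then sin θ_c = n₂/n₁ = 0.7771, so θ_c = arcsin 0.7771 = 50.99°.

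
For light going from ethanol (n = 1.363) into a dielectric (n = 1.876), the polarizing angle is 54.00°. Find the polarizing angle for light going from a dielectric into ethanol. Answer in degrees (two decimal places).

θ_B' ≈ 36.00°

Reversing the direction swaps n₁ and n₂, so tan θ_B' = 1/tan θ_B and θ_B' = 90° − θ_B.
Hence θ_B' = 90° − 54.00° = 36.00°.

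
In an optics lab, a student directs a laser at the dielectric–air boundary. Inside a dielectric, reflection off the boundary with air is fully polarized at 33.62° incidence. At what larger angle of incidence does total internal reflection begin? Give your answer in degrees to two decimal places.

From Brewster, n₂/n₁ = tan θ_B = tan 33.62° = 0.6649.
Then sin θ_c = n₂/n₁ = 0.6649, so θ_c = arcsin 0.6649 = 41.67°.

θ_c ≈ 41.67°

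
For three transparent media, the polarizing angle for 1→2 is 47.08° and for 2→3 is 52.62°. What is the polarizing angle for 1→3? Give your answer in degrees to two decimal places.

θ_B ≈ 54.61°

tan θ_B(1→2) = n₂/n₁ = tan 47.08° = 1.0754.
tan θ_B(2→3) = n₃/n₂ = tan 52.62° = 1.3089.
n₃/n₁ = 1.4076. Then tan θ_B(1→3) = n₃/n₁, so θ_B(1→3) = arctan(1.4076) = 54.61°.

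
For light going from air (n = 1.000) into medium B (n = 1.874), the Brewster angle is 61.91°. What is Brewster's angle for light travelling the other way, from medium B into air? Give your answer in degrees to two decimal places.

θ_B' ≈ 28.09°

tan θ_B' = n₁/n₂ = 1/tan θ_B, so θ_B' = 90° − θ_B.
θ_B' = 90° − 61.91° = 28.09°.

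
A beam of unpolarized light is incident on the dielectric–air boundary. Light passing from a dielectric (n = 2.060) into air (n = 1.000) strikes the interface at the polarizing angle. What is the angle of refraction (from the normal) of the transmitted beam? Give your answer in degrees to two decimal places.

θ_t ≈ 64.11°

tan θ_B = n₂/n₁ = 1.000/2.060 = 0.4854, so θ_B = 25.89°.
At Brewster's angle the reflected and refracted rays are perpendicular, so θ_t = 90° − θ_B = 90° − 25.89° = 64.11°.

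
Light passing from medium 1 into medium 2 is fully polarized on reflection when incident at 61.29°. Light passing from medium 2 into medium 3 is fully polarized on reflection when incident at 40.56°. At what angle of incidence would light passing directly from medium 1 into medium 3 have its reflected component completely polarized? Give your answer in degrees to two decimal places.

Each Brewster angle gives a ratio: n₂/n₁ = tan 61.29° = 1.8258, n₃/n₂ = tan 40.56° = 0.8559.
n₃/n₁ = 1.5627. Then tan θ_B(1→3) = n₃/n₁, so θ_B(1→3) = arctan(1.5627) = 57.38°.

θ_B ≈ 57.38°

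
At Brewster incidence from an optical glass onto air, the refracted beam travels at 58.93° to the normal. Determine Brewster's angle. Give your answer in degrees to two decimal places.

θ_B ≈ 31.07°

Brewster's condition makes the reflected and refracted beams perpendicular: θ_B + θ_t = 90°.
So θ_B = 90° − θ_t = 90° − 58.93° = 31.07°.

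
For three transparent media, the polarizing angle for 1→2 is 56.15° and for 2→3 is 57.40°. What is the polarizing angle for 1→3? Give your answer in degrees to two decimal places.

n₂/n₁ = tan 56.15° = 1.4910 and n₃/n₂ = tan 57.40° = 1.5637.
Multiplying, n₃/n₁ = 1.4910 × 1.5637 = 2.3314, and θ_B(1→3) = arctan 2.3314 = 66.78°.

θ_B ≈ 66.78°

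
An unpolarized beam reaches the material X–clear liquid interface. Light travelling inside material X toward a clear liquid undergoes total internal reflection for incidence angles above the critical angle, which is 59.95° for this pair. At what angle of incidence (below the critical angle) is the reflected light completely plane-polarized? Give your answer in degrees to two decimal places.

θ_B ≈ 40.88°

sin θ_c = n₂/n₁, so n₂/n₁ = sin 59.95° = 0.8656.
Brewster: tan θ_B = n₂/n₁ = 0.8656.
θ_B = arctan(0.8656) = 40.88°.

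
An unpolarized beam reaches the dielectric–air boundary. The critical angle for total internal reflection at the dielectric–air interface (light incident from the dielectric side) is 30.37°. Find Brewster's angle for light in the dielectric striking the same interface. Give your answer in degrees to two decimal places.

At the critical angle sin θ_c = n₂/n₁, giving n₂/n₁ = sin 30.37° = 0.5056.
Then tan θ_B = n₂/n₁ = 0.5056, so θ_B = arctan 0.5056 = 26.82°.

θ_B ≈ 26.82°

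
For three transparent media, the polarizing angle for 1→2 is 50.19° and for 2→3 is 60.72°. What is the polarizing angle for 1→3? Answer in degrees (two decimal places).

n₂/n₁ = tan 50.19° = 1.1998 and n₃/n₂ = tan 60.72° = 1.7834.
n₃/n₁ = 2.1398. Then tan θ_B(1→3) = n₃/n₁, so θ_B(1→3) = arctan(2.1398) = 64.95°.

θ_B ≈ 64.95°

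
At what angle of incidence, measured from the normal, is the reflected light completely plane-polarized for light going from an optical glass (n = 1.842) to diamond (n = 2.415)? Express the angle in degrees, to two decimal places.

θ_B ≈ 52.67°

Here n₂/n₁ = 2.415/1.842 = 1.3111, and Brewster's law gives tan θ_B = n₂/n₁.
So θ_B = arctan 1.3111 = 52.67°.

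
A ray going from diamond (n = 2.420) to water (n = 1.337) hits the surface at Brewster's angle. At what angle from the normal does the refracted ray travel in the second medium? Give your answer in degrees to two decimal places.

θ_t ≈ 61.08°

First find Brewster's angle: tan θ_B = 1.337/2.420 = 0.5525, giving θ_B = 28.92°.
At Brewster's angle the reflected and refracted rays are perpendicular, so θ_t = 90° − θ_B = 90° − 28.92° = 61.08°.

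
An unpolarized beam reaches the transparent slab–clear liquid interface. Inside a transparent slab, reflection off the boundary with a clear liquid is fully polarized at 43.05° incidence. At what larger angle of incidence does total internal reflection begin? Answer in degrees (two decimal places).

θ_c ≈ 69.09°

n₂/n₁ = tan 43.05° = 0.9341; the critical angle satisfies sin θ_c = n₂/n₁.
θ_c = arcsin(0.9341) = 69.09°.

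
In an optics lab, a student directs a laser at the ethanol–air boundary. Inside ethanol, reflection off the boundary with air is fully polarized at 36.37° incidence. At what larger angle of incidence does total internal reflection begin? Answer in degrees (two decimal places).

θ_c ≈ 47.43°

tan θ_B = n₂/n₁ = tan 36.37° = 0.7365.
Total internal reflection: sin θ_c = n₂/n₁ = 0.7365.
θ_c = arcsin(0.7365) = 47.43°.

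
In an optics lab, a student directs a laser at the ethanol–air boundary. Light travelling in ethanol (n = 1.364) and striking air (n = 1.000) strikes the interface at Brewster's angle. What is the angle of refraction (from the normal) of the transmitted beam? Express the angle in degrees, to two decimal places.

θ_t ≈ 53.75°

First find Brewster's angle: tan θ_B = 1.000/1.364 = 0.7331, giving θ_B = 36.25°.
At Brewster's angle the reflected and refracted rays are perpendicular, so θ_t = 90° − θ_B = 90° − 36.25° = 53.75°.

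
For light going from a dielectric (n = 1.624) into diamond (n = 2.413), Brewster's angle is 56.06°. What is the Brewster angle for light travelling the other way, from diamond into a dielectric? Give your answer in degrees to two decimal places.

Reversing the direction swaps n₁ and n₂, so tan θ_B' = 1/tan θ_B and θ_B' = 90° − θ_B.
Hence θ_B' = 90° − 56.06° = 33.94°.

θ_B' ≈ 33.94°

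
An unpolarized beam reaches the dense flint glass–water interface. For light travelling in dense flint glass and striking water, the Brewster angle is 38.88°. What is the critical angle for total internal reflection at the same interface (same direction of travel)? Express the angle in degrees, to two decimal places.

θ_c ≈ 53.74°

tan θ_B = n₂/n₁ = tan 38.88° = 0.8063.
Total internal reflection: sin θ_c = n₂/n₁ = 0.8063.
θ_c = arcsin(0.8063) = 53.74°.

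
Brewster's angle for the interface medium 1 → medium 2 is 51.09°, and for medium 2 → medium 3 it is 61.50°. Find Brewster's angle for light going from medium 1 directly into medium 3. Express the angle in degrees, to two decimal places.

n₂/n₁ = tan 51.09° = 1.2389 and n₃/n₂ = tan 61.50° = 1.8418.
Multiplying, n₃/n₁ = 1.2389 × 1.8418 = 2.2817, and θ_B(1→3) = arctan 2.2817 = 66.33°.

θ_B ≈ 66.33°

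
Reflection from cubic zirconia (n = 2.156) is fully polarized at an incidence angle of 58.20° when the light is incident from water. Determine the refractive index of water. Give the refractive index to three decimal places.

n ≈ 1.337

Brewster's law: tan θ_B = n₂/n₁ (light incident in water, refracted into cubic zirconia).
n₁ = n₂ / tan θ_B = 2.156 / tan 58.20° = 1.337.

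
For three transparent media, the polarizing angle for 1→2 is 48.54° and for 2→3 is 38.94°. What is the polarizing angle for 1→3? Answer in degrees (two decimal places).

n₂/n₁ = tan 48.54° = 1.1319 and n₃/n₂ = tan 38.94° = 0.8081.
Multiplying, n₃/n₁ = 1.1319 × 0.8081 = 0.9146, and θ_B(1→3) = arctan 0.9146 = 42.45°.

θ_B ≈ 42.45°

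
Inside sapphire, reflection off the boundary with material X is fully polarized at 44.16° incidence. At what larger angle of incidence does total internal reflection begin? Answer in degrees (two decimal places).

From Brewster, n₂/n₁ = tan θ_B = tan 44.16° = 0.9711.
Then sin θ_c = n₂/n₁ = 0.9711, so θ_c = arcsin 0.9711 = 76.19°.

θ_c ≈ 76.19°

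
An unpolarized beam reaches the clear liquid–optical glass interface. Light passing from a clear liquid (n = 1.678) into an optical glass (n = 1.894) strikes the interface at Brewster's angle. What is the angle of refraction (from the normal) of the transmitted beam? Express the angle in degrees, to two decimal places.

θ_t ≈ 41.54°

θ_B = arctan(n₂/n₁) = arctan(1.894/1.678) = 48.46°.
Since θ_B + θ_t = 90° at Brewster incidence, θ_t = 90° − 48.46° = 41.54°.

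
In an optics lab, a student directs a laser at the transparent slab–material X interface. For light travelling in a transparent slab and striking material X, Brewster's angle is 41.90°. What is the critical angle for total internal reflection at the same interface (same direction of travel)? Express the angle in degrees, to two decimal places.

From Brewster, n₂/n₁ = tan θ_B = tan 41.90° = 0.8972.
Then sin θ_c = n₂/n₁ = 0.8972, so θ_c = arcsin 0.8972 = 63.80°.

θ_c ≈ 63.80°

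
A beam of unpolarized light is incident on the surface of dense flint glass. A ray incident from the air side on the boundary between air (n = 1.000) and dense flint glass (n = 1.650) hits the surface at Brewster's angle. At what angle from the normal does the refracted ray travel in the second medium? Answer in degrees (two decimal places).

θ_t ≈ 31.22°

First find Brewster's angle: tan θ_B = 1.650/1.000 = 1.6500, giving θ_B = 58.78°.
The refracted ray is perpendicular to the reflected ray, so θ_t = 90° − θ_B = 31.22°.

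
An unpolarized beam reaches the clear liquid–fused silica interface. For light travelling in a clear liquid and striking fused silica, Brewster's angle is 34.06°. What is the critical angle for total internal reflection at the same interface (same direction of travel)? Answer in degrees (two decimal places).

θ_c ≈ 42.53°

From Brewster, n₂/n₁ = tan θ_B = tan 34.06° = 0.6760.
Then sin θ_c = n₂/n₁ = 0.6760, so θ_c = arcsin 0.6760 = 42.53°.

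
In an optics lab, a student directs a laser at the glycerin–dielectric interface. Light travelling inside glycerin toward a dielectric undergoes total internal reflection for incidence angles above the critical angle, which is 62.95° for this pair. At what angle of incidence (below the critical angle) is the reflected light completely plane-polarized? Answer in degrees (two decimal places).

θ_B ≈ 41.69°

At the critical angle sin θ_c = n₂/n₁, giving n₂/n₁ = sin 62.95° = 0.8906.
Then tan θ_B = n₂/n₁ = 0.8906, so θ_B = arctan 0.8906 = 41.69°.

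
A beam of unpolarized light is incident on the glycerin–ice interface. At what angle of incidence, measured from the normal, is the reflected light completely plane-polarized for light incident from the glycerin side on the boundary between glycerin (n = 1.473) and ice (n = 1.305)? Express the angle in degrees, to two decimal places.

θ_B ≈ 41.54°

The reflected p-component vanishes when tan θ_B = n₂/n₁.
Here n₂/n₁ = 1.305/1.473 = 0.8859, and Brewster's law gives tan θ_B = n₂/n₁. Taking the arctangent, θ_B = 41.54°.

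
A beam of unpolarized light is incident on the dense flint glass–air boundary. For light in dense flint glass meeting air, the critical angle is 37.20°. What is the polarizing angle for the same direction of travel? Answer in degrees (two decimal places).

sin θ_c = n₂/n₁, so n₂/n₁ = sin 37.20° = 0.6046.
Brewster: tan θ_B = n₂/n₁ = 0.6046.
θ_B = arctan(0.6046) = 31.16°.

θ_B ≈ 31.16°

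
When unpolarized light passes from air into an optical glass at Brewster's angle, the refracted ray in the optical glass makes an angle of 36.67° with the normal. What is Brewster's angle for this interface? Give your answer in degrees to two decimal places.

θ_B ≈ 53.33°

Since the reflected and refracted rays are at right angles at the polarizing angle, θ_B + θ_t = 90°.
θ_B = 90° − 36.67° = 53.33°.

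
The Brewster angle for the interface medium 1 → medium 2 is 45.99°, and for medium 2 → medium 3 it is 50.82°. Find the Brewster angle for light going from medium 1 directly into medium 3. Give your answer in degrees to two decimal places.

tan θ_B(1→2) = n₂/n₁ = tan 45.99° = 1.0352.
tan θ_B(2→3) = n₃/n₂ = tan 50.82° = 1.2270.
Multiplying, n₃/n₁ = 1.0352 × 1.2270 = 1.2701, and θ_B(1→3) = arctan 1.2701 = 51.79°.

θ_B ≈ 51.79°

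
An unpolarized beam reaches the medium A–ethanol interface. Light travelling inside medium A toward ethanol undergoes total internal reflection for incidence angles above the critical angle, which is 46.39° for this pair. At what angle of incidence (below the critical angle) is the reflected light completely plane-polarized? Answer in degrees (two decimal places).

n₂/n₁ = sin θ_c = sin 46.39° = 0.7241.
tan θ_B equals the same ratio, so θ_B = arctan(0.7241) = 35.91°.

θ_B ≈ 35.91°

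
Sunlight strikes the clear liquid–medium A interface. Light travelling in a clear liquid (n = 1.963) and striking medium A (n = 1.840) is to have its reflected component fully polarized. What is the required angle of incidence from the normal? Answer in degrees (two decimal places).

Brewster's condition: tan θ_B = n₂/n₁ = 1.840/1.963 = 0.9373. Taking the arctangent, θ_B = 43.15°.

θ_B ≈ 43.15°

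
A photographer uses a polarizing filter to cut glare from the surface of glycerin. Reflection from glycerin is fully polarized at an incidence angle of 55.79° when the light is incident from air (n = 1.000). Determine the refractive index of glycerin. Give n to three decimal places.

Brewster's law: tan θ_B = n₂/n₁ (light incident in air, refracted into glycerin).
n₂ = n₁ tan θ_B = 1.000 × tan 55.79° = 1.471.

n ≈ 1.471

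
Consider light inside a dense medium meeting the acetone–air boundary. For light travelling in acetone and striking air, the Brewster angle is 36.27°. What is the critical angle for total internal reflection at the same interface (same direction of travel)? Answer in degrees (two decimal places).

θ_c ≈ 47.20°

From Brewster, n₂/n₁ = tan θ_B = tan 36.27° = 0.7338.
Then sin θ_c = n₂/n₁ = 0.7338, so θ_c = arcsin 0.7338 = 47.20°.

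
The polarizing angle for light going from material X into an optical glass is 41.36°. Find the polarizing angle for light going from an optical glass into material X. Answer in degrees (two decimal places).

tan θ_B' = n₁/n₂ = 1/tan θ_B, so θ_B' = 90° − θ_B.
θ_B' = 90° − 41.36° = 48.64°.

θ_B' ≈ 48.64°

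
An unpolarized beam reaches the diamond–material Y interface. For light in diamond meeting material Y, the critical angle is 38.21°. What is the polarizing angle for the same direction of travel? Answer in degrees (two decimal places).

At the critical angle sin θ_c = n₂/n₁, giving n₂/n₁ = sin 38.21° = 0.6185.
Then tan θ_B = n₂/n₁ = 0.6185, so θ_B = arctan 0.6185 = 31.74°.

θ_B ≈ 31.74°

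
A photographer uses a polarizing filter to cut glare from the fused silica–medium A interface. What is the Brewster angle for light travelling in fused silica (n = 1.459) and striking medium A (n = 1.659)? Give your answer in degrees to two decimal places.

Brewster's condition: tan θ_B = n₂/n₁ = 1.659/1.459 = 1.1371. Taking the arctangent, θ_B = 48.67°.

θ_B ≈ 48.67°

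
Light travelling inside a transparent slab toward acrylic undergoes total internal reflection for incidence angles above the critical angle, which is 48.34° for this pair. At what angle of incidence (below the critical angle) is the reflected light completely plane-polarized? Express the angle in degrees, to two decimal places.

n₂/n₁ = sin θ_c = sin 48.34° = 0.7471.
tan θ_B equals the same ratio, so θ_B = arctan(0.7471) = 36.76°.

θ_B ≈ 36.76°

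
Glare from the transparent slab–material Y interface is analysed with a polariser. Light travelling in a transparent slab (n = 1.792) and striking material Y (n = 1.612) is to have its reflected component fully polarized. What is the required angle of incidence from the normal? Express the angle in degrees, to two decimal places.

Brewster's condition: tan θ_B = n₂/n₁ = 1.612/1.792 = 0.8996. Taking the arctangent, θ_B = 41.97°.

θ_B ≈ 41.97°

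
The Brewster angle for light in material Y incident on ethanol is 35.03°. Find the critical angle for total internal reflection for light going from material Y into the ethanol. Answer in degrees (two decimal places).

θ_c ≈ 44.51°

n₂/n₁ = tan 35.03° = 0.7010; the critical angle satisfies sin θ_c = n₂/n₁.
θ_c = arcsin(0.7010) = 44.51°.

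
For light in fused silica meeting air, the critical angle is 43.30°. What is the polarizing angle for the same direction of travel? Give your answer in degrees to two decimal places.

n₂/n₁ = sin θ_c = sin 43.30° = 0.6858.
tan θ_B equals the same ratio, so θ_B = arctan(0.6858) = 34.44°.

θ_B ≈ 34.44°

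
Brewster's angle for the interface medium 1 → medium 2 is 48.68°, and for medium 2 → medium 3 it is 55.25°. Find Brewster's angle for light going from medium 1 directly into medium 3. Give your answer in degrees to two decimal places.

θ_B ≈ 58.62°

Each Brewster angle gives a ratio: n₂/n₁ = tan 48.68° = 1.1375, n₃/n₂ = tan 55.25° = 1.4415.
n₃/n₁ = 1.6397. Then tan θ_B(1→3) = n₃/n₁, so θ_B(1→3) = arctan(1.6397) = 58.62°.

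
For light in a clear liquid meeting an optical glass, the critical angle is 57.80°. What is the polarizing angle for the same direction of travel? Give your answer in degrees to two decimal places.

θ_B ≈ 40.24°

n₂/n₁ = sin θ_c = sin 57.80° = 0.8462.
tan θ_B equals the same ratio, so θ_B = arctan(0.8462) = 40.24°.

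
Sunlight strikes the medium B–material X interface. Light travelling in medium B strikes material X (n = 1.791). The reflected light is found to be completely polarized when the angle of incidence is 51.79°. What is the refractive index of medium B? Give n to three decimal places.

Full polarization of the reflected beam means tan θ_B = n₂/n₁, where n₁ is the incident medium (medium B).
n₁ = n₂ / tan θ_B = 1.791 / tan 51.79° = 1.410.

n ≈ 1.410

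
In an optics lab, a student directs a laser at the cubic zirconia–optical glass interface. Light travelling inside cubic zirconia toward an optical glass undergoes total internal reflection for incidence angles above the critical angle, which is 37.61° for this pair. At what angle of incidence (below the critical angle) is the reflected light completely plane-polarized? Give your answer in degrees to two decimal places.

At the critical angle sin θ_c = n₂/n₁, giving n₂/n₁ = sin 37.61° = 0.6103.
Then tan θ_B = n₂/n₁ = 0.6103, so θ_B = arctan 0.6103 = 31.40°.

θ_B ≈ 31.40°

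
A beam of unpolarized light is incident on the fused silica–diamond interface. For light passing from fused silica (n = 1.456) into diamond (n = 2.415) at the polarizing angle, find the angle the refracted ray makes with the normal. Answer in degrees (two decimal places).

tan θ_B = n₂/n₁ = 2.415/1.456 = 1.6587, so θ_B = 58.91°.
Since θ_B + θ_t = 90° at Brewster incidence, θ_t = 90° − 58.91° = 31.09°.

θ_t ≈ 31.09°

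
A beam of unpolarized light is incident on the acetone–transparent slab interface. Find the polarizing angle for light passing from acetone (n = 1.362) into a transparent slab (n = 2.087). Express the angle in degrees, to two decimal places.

θ_B ≈ 56.87°

Here n₂/n₁ = 2.087/1.362 = 1.5323, and Brewster's law gives tan θ_B = n₂/n₁.
So θ_B = arctan 1.5323 = 56.87°.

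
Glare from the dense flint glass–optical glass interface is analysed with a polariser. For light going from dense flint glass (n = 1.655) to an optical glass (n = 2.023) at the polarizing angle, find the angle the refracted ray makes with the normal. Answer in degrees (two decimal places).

θ_t ≈ 39.29°

First find Brewster's angle: tan θ_B = 2.023/1.655 = 1.2224, giving θ_B = 50.71°.
At Brewster's angle the reflected and refracted rays are perpendicular, so θ_t = 90° − θ_B = 90° − 50.71° = 39.29°.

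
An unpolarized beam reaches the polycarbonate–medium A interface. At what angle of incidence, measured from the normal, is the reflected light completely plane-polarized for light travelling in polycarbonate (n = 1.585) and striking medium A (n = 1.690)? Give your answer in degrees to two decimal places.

tan θ_B = n₂/n₁ = 1.690/1.585 = 1.0662. Taking the arctangent, θ_B = 46.84°.

θ_B ≈ 46.84°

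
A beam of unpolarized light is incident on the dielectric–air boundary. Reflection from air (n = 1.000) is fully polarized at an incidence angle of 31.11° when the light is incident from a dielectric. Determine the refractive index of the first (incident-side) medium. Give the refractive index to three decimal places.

Full polarization of the reflected beam means tan θ_B = n₂/n₁, where n₁ is the incident medium (a dielectric).
n₁ = n₂ / tan θ_B = 1.000 / tan 31.11° = 1.657.

n ≈ 1.657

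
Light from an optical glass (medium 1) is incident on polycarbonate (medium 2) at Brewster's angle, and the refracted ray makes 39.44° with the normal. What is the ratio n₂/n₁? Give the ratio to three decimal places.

At Brewster incidence θ_B = 90° − θ_t = 90° − 39.44° = 50.56°.
Then n₂/n₁ = tan θ_B = tan 50.56° = 1.216.

n₂/n₁ ≈ 1.216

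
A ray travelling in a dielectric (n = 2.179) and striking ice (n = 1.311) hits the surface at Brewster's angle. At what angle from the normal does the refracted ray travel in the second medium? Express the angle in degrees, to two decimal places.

First find Brewster's angle: tan θ_B = 1.311/2.179 = 0.6017, giving θ_B = 31.03°.
At Brewster's angle the reflected and refracted rays are perpendicular, so θ_t = 90° − θ_B = 90° − 31.03° = 58.97°.

θ_t ≈ 58.97°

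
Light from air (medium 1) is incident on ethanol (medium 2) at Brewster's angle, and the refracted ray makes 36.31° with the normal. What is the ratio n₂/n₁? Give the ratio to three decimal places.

At Brewster incidence θ_B = 90° − θ_t = 90° − 36.31° = 53.69°.
tan θ_B = n₂/n₁, so n₂/n₁ = tan 53.69° = 1.361.

n₂/n₁ ≈ 1.361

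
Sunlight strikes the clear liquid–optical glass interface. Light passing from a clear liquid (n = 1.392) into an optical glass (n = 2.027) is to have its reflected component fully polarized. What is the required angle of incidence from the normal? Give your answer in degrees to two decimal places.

At Brewster's angle the reflected and refracted rays are perpendicular, which with Snell's law gives tan θ_B = n₂/n₁.
tan θ_B = n₂/n₁ = 2.027/1.392 = 1.4562.
θ_B = arctan(1.4562) = 55.52°.

θ_B ≈ 55.52°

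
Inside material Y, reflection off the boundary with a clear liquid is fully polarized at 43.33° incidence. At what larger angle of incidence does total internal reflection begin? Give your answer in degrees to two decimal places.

θ_c ≈ 70.62°

From Brewster, n₂/n₁ = tan θ_B = tan 43.33° = 0.9433.
Then sin θ_c = n₂/n₁ = 0.9433, so θ_c = arcsin 0.9433 = 70.62°.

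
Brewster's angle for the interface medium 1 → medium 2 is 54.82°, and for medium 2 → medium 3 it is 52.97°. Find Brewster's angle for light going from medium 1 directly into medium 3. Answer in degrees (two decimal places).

tan θ_B(1→2) = n₂/n₁ = tan 54.82° = 1.4186.
tan θ_B(2→3) = n₃/n₂ = tan 52.97° = 1.3256.
Multiplying, n₃/n₁ = 1.4186 × 1.3256 = 1.8806, and θ_B(1→3) = arctan 1.8806 = 62.00°.

θ_B ≈ 62.00°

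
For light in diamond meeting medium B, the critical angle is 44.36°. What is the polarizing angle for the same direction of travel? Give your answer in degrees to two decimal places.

θ_B ≈ 34.96°

sin θ_c = n₂/n₁, so n₂/n₁ = sin 44.36° = 0.6992.
Brewster: tan θ_B = n₂/n₁ = 0.6992.
θ_B = arctan(0.6992) = 34.96°.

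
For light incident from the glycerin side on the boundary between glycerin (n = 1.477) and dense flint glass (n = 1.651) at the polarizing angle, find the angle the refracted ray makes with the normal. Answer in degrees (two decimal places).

θ_t ≈ 41.82°

tan θ_B = n₂/n₁ = 1.651/1.477 = 1.1178, so θ_B = 48.18°.
At Brewster's angle the reflected and refracted rays are perpendicular, so θ_t = 90° − θ_B = 90° − 48.18° = 41.82°.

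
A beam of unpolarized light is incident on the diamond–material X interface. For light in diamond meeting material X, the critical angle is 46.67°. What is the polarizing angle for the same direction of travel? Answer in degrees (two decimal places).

θ_B ≈ 36.03°

At the critical angle sin θ_c = n₂/n₁, giving n₂/n₁ = sin 46.67° = 0.7274.
Then tan θ_B = n₂/n₁ = 0.7274, so θ_B = arctan 0.7274 = 36.03°.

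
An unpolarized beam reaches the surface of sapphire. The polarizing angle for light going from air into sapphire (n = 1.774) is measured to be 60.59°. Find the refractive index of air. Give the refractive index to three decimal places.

n ≈ 1.000

At the polarizing angle, tan θ_B = n₂/n₁ with n₁ on the incident side (air) and n₂ on the transmitted side (sapphire).
n₁ = n₂ / tan θ_B = 1.774 / tan 60.59° = 1.000.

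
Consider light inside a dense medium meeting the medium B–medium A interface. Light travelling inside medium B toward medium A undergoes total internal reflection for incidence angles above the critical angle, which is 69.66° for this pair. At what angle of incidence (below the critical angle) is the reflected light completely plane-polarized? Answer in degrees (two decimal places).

n₂/n₁ = sin θ_c = sin 69.66° = 0.9376.
tan θ_B equals the same ratio, so θ_B = arctan(0.9376) = 43.16°.

θ_B ≈ 43.16°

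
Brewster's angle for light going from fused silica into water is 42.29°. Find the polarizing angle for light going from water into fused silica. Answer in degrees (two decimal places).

The two Brewster angles are complementary: θ_B' = 90° − θ_B = 90° − 42.29° = 47.71°.

θ_B' ≈ 47.71°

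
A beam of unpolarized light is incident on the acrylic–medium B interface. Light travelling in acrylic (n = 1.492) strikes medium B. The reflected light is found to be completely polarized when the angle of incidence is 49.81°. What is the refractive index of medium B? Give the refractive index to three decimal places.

At Brewster's angle, tan θ_B = n₂/n₁ with n₁ on the incident side (acrylic) and n₂ on the transmitted side (medium B).
n₂ = n₁ tan θ_B = 1.492 × tan 49.81° = 1.766.

n ≈ 1.766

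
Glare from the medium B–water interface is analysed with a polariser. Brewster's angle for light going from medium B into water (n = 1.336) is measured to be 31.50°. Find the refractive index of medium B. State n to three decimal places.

n ≈ 2.180

At Brewster's angle, tan θ_B = n₂/n₁ with n₁ on the incident side (medium B) and n₂ on the transmitted side (water).
n₁ = n₂ / tan θ_B = 1.336 / tan 31.50° = 2.180.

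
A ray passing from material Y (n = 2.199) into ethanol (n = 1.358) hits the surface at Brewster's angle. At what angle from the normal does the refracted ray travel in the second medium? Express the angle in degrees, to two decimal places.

θ_t ≈ 58.30°

First find Brewster's angle: tan θ_B = 1.358/2.199 = 0.6176, giving θ_B = 31.70°.
The refracted ray is perpendicular to the reflected ray, so θ_t = 90° − θ_B = 58.30°.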